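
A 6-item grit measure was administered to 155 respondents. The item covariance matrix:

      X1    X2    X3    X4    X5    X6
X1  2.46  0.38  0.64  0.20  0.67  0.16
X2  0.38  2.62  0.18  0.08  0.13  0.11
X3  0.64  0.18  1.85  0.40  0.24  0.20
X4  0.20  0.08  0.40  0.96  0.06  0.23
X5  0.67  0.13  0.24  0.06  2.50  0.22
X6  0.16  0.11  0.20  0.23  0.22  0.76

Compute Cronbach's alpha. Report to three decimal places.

α = 0.494

sum of item variances = 2.46 + 2.62 + 1.85 + 0.96 + 2.50 + 0.76 = 11.15
Σ_{i<j} σ_ij = 3.90
total variance = 11.15 + 2 × 3.90 = 18.95
α = (k/(k−1))·(1 − sum of item variances/total variance) = (6/5)·(1 − 11.15/18.95) = 0.494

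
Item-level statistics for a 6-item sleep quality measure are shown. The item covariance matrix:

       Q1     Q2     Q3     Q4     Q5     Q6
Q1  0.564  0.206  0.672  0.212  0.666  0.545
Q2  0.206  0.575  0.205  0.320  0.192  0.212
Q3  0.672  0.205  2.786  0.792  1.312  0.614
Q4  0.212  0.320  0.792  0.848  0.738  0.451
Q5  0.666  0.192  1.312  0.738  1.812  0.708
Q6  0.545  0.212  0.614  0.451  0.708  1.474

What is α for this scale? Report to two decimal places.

α = 0.79

Σσ²ᵢ = 0.564 + 0.575 + 2.786 + 0.848 + 1.812 + 1.474 = 8.059
Sum of off-diagonal covariances = 7.845
total variance = 8.059 + 2 × 7.845 = 23.749
α = (k/(k−1))·(1 − Σσ²ᵢ/total variance) = (6/5)·(1 − 8.059/23.749) = 0.79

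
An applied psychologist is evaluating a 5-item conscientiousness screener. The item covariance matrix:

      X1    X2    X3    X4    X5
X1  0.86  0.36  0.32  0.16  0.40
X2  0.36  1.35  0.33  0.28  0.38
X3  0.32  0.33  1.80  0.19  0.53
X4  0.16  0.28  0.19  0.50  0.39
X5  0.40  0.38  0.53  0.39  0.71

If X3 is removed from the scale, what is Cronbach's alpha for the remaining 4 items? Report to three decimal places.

α = 0.714

Remaining items: X1, X2, X4, X5 (k = 4).
sum of item variances = 0.86 + 1.35 + 0.50 + 0.71 = 3.42
σ²_T = 3.42 + 2 × 1.97 = 7.36
α (item deleted) = (4/3)·(1 − 3.42/7.36) = 0.714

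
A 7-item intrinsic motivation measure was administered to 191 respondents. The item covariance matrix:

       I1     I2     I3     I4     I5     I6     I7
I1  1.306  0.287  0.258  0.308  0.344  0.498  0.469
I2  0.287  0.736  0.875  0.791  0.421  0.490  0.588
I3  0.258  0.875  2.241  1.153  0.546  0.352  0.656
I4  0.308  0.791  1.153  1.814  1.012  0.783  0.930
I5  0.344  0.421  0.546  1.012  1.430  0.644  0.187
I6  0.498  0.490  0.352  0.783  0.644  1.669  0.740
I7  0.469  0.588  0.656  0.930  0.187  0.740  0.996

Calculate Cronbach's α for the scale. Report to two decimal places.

α = 0.83

sum of item variances = 1.306 + 0.736 + 2.241 + 1.814 + 1.430 + 1.669 + 0.996 = 10.192
Sum of the distinct covariances = 12.332
Var(T) = 10.192 + 2 × 12.332 = 34.856
α = (k/(k−1))·(1 − sum of item variances/Var(T)) = (7/6)·(1 − 10.192/34.856) = 0.83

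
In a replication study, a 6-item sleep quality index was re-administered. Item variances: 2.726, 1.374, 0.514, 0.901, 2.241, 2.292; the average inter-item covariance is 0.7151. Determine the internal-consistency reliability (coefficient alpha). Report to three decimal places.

sum of item variances = 2.726 + 1.374 + 0.514 + 0.901 + 2.241 + 2.292 = 10.048
Sum of the 15 distinct covariances = 15 × 0.7151 = 10.7265
σ²_total = sum of item variances + 2·Σcov = 10.048 + 2 × 10.7265 = 31.5010
α = (6/5)·(1 − 10.048/31.5010) = 0.817

α = 0.817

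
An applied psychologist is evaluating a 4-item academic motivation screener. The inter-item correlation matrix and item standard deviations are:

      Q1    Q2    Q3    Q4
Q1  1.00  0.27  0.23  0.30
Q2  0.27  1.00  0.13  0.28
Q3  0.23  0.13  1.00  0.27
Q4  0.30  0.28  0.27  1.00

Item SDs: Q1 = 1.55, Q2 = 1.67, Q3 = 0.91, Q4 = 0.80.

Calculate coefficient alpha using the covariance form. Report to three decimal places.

α = 0.525

Σσ²ᵢ = 1.55² + 1.67² + 0.91² + 0.80² = 6.6595
Covariances σ_ij = r_ij · s_i · s_j:
  σ(Q1,Q2) = 0.27 × 1.55 × 1.67 = 0.6989
  σ(Q1,Q3) = 0.23 × 1.55 × 0.91 = 0.3244
  σ(Q1,Q4) = 0.30 × 1.55 × 0.80 = 0.3720
  σ(Q2,Q3) = 0.13 × 1.67 × 0.91 = 0.1976
  σ(Q2,Q4) = 0.28 × 1.67 × 0.80 = 0.3741
  σ(Q3,Q4) = 0.27 × 0.91 × 0.80 = 0.1966
σ²_T = Σσ²ᵢ + 2·Σσ_ij = 6.6595 + 2 × 2.1636 = 10.9867
α = (4/3)·(1 − 6.6595/10.9867) = 0.525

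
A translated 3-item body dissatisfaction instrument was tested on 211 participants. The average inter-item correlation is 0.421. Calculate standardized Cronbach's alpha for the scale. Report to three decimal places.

Standardized α = k·r̄ / (1 + (k−1)·r̄) = 3 × 0.421 / (1 + 2 × 0.421)
  = 1.2630 / 1.8420 = 0.686

α = 0.686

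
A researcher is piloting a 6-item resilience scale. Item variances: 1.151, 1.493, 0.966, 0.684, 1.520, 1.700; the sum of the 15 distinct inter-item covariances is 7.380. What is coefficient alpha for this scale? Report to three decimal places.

coefficient alpha = 0.795

Σσᵢ² = 1.151 + 1.493 + 0.966 + 0.684 + 1.520 + 1.700 = 7.514
Sum of distinct covariances = 7.380
σ²_total = Σσᵢ² + 2·Σcov = 7.514 + 2 × 7.380 = 22.274
α = (6/5)·(1 − 7.514/22.274) = 0.795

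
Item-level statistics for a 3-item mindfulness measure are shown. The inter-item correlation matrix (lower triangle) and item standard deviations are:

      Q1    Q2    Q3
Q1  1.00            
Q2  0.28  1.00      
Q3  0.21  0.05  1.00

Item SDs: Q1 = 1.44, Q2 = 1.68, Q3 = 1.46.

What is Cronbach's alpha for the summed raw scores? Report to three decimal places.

Σσ²ᵢ = 1.44² + 1.68² + 1.46² = 7.0276
Covariances σ_ij = r_ij · s_i · s_j:
  σ(Q1,Q2) = 0.28 × 1.44 × 1.68 = 0.6774
  σ(Q1,Q3) = 0.21 × 1.44 × 1.46 = 0.4415
  σ(Q2,Q3) = 0.05 × 1.68 × 1.46 = 0.1226
σ²_T = Σσ²ᵢ + 2·Σσ_ij = 7.0276 + 2 × 1.2415 = 9.5106
α = (3/2)·(1 − 7.0276/9.5106) = 0.392

α = 0.392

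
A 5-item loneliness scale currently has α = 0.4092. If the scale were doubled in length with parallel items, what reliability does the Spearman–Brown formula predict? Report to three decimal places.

predicted reliability = 0.581

Length factor m = 2
α' = m·α / (1 + (m−1)·α)
   = 2 × 0.4092 / (1 + (2 − 1) × 0.4092)
   = 0.8184 / 1.4092 = 0.581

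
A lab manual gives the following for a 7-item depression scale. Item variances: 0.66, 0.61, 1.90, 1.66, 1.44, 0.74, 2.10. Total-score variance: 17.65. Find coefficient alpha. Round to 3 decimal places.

Σσᵢ² = 0.66 + 0.61 + 1.90 + 1.66 + 1.44 + 0.74 + 2.10 = 9.11
α = (k/(k−1))·(1 − Σσᵢ²/total variance) = (7/6)·(1 − 9.11/17.65) = 0.564

coefficient alpha = 0.564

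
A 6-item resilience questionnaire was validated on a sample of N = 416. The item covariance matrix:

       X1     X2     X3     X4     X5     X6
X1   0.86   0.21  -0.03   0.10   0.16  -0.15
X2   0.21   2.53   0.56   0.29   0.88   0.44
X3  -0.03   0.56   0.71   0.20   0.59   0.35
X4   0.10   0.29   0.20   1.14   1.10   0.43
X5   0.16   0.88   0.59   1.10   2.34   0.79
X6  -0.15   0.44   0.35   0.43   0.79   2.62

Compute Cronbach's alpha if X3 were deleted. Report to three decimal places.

Remaining items: X1, X2, X4, X5, X6 (k = 5).
ΣVar(i) = 0.86 + 2.53 + 1.14 + 2.34 + 2.62 = 9.49
Var(T) = 9.49 + 2 × 4.25 = 17.99
α (item deleted) = (5/4)·(1 − 9.49/17.99) = 0.591

α = 0.591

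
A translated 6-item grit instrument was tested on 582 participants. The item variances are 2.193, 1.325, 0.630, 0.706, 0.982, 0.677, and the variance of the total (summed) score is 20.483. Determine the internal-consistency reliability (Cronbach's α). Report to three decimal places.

Σσᵢ² = 2.193 + 1.325 + 0.630 + 0.706 + 0.982 + 0.677 = 6.513
α = (k/(k−1))·(1 − Σσᵢ²/σ²_total) = (6/5)·(1 − 6.513/20.483) = 0.818

Cronbach's α = 0.818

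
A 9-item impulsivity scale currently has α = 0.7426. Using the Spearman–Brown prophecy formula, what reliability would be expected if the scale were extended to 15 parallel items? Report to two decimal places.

Length factor m = 15/9 = 1.6667
α' = m·α / (1 + (m−1)·α)
   = 15/9 × 0.7426 / (1 + (15/9 − 1) × 0.7426)
   = 1.2377 / 1.4951 = 0.83

predicted reliability = 0.83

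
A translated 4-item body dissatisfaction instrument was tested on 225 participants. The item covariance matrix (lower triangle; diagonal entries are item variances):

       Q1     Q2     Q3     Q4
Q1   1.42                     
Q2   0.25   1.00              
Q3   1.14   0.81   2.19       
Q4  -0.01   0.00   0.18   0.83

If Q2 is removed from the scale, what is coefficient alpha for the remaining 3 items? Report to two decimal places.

α = 0.56

Remaining items: Q1, Q3, Q4 (k = 3).
Σσ²ᵢ = 1.42 + 2.19 + 0.83 = 4.44
Var(T) = 4.44 + 2 × 1.31 = 7.06
α (item deleted) = (3/2)·(1 − 4.44/7.06) = 0.56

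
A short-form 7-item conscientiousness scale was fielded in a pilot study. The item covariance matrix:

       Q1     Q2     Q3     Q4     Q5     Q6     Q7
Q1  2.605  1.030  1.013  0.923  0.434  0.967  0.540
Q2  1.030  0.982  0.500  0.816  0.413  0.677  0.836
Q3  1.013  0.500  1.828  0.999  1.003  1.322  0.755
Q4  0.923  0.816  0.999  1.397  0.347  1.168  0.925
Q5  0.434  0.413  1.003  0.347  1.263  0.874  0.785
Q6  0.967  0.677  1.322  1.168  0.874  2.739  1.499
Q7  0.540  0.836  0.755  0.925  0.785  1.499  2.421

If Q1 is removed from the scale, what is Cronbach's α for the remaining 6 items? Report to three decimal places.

Cronbach's α = 0.850

Remaining items: Q2, Q3, Q4, Q5, Q6, Q7 (k = 6).
sum of item variances = 0.982 + 1.828 + 1.397 + 1.263 + 2.739 + 2.421 = 10.630
σ²_total = 10.630 + 2 × 12.919 = 36.468
α (item deleted) = (6/5)·(1 − 10.630/36.468) = 0.850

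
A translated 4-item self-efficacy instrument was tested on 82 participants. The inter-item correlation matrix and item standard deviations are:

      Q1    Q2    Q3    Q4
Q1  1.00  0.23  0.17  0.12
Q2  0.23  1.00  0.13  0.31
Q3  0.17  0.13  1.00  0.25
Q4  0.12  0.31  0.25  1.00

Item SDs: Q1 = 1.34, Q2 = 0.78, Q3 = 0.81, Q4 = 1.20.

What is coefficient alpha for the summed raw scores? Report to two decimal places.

Σσ²ᵢ = 1.34² + 0.78² + 0.81² + 1.20² = 4.5001
Covariances σ_ij = r_ij · s_i · s_j:
  σ(Q1,Q2) = 0.23 × 1.34 × 0.78 = 0.2404
  σ(Q1,Q3) = 0.17 × 1.34 × 0.81 = 0.1845
  σ(Q1,Q4) = 0.12 × 1.34 × 1.20 = 0.1930
  σ(Q2,Q3) = 0.13 × 0.78 × 0.81 = 0.0821
  σ(Q2,Q4) = 0.31 × 0.78 × 1.20 = 0.2902
  σ(Q3,Q4) = 0.25 × 0.81 × 1.20 = 0.2430
σ²_T = Σσ²ᵢ + 2·Σσ_ij = 4.5001 + 2 × 1.2332 = 6.9665
α = (4/3)·(1 − 4.5001/6.9665) = 0.47

α = 0.47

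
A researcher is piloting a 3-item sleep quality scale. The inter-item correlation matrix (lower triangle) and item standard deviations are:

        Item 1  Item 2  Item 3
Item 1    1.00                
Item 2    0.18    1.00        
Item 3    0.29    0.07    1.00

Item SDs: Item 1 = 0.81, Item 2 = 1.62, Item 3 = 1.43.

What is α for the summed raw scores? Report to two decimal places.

Σσ²ᵢ = 0.81² + 1.62² + 1.43² = 5.3254
Covariances σ_ij = r_ij · s_i · s_j:
  σ(Item 1,Item 2) = 0.18 × 0.81 × 1.62 = 0.2362
  σ(Item 1,Item 3) = 0.29 × 0.81 × 1.43 = 0.3359
  σ(Item 2,Item 3) = 0.07 × 1.62 × 1.43 = 0.1622
σ²_T = Σσ²ᵢ + 2·Σσ_ij = 5.3254 + 2 × 0.7343 = 6.7940
α = (3/2)·(1 − 5.3254/6.7940) = 0.32

α = 0.32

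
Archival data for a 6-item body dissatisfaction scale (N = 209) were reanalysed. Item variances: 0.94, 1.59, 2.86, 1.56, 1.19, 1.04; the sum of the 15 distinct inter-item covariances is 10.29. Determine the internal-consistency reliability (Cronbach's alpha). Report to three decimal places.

α = 0.830

sum of item variances = 0.94 + 1.59 + 2.86 + 1.56 + 1.19 + 1.04 = 9.18
Sum of distinct covariances = 10.29
σ²_total = sum of item variances + 2·Σcov = 9.18 + 2 × 10.29 = 29.76
α = (6/5)·(1 − 9.18/29.76) = 0.830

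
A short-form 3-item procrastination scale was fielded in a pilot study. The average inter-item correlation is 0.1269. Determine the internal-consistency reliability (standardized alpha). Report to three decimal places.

standardized alpha = 0.304

Standardized α = k·r̄ / (1 + (k−1)·r̄) = 3 × 0.1269 / (1 + 2 × 0.1269)
  = 0.3807 / 1.2538 = 0.304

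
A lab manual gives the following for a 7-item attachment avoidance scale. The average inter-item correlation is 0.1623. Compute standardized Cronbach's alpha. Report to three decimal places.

α = 0.576

Standardized α = k·r̄ / (1 + (k−1)·r̄) = 7 × 0.1623 / (1 + 6 × 0.1623)
  = 1.1361 / 1.9738 = 0.576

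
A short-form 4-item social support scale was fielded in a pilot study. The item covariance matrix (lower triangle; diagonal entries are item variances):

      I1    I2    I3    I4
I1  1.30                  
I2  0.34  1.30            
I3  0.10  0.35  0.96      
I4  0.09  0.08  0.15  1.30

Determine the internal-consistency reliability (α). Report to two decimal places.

α = 0.42

sum of item variances = 1.30 + 1.30 + 0.96 + 1.30 = 4.86
Sum of the distinct covariances = 1.11
σ²_total = 4.86 + 2 × 1.11 = 7.08
α = (k/(k−1))·(1 − sum of item variances/σ²_total) = (4/3)·(1 − 4.86/7.08) = 0.42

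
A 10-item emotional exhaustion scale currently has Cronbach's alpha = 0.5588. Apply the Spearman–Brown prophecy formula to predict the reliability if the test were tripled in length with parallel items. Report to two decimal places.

Length factor m = 3
α' = m·α / (1 + (m−1)·α)
   = 3 × 0.5588 / (1 + (3 − 1) × 0.5588)
   = 1.6764 / 2.1176 = 0.79

predicted reliability = 0.79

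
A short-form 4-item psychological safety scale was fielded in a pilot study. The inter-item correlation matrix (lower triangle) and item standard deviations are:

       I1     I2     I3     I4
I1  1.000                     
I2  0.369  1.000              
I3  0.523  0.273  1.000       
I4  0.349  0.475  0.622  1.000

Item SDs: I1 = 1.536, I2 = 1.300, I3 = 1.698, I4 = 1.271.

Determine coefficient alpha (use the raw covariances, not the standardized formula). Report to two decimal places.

Σσ²ᵢ = 1.536² + 1.300² + 1.698² + 1.271² = 8.5479
Covariances σ_ij = r_ij · s_i · s_j:
  σ(I1,I2) = 0.369 × 1.536 × 1.300 = 0.7368
  σ(I1,I3) = 0.523 × 1.536 × 1.698 = 1.3641
  σ(I1,I4) = 0.349 × 1.536 × 1.271 = 0.6813
  σ(I2,I3) = 0.273 × 1.300 × 1.698 = 0.6026
  σ(I2,I4) = 0.475 × 1.300 × 1.271 = 0.7848
  σ(I3,I4) = 0.622 × 1.698 × 1.271 = 1.3424
σ²_T = Σσ²ᵢ + 2·Σσ_ij = 8.5479 + 2 × 5.5120 = 19.5719
α = (4/3)·(1 − 8.5479/19.5719) = 0.75

coefficient alpha = 0.75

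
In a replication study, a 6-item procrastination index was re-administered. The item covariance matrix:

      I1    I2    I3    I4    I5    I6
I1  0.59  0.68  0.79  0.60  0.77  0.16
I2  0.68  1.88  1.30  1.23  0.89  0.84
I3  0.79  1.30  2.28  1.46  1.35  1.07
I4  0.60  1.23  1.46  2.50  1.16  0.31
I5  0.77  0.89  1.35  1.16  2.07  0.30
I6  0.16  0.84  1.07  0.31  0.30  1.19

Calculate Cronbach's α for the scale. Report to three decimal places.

Cronbach's α = 0.853

Σσ²ᵢ = 0.59 + 1.88 + 2.28 + 2.50 + 2.07 + 1.19 = 10.51
Sum of the distinct covariances = 12.91
Var(T) = 10.51 + 2 × 12.91 = 36.33
α = (k/(k−1))·(1 − Σσ²ᵢ/Var(T)) = (6/5)·(1 − 10.51/36.33) = 0.853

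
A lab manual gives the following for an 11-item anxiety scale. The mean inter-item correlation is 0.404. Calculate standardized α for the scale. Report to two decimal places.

α = 0.88

Standardized α = k·r̄ / (1 + (k−1)·r̄) = 11 × 0.404 / (1 + 10 × 0.404)
  = 4.4440 / 5.0400 = 0.88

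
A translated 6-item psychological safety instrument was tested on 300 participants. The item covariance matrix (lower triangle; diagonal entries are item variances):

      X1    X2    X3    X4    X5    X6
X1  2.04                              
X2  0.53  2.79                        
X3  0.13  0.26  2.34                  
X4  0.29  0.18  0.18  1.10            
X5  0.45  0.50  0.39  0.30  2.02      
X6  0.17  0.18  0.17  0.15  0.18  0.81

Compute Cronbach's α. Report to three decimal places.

Cronbach's α = 0.507

sum of item variances = 2.04 + 2.79 + 2.34 + 1.10 + 2.02 + 0.81 = 11.10
Sum of the distinct covariances = 4.06
Var(T) = 11.10 + 2 × 4.06 = 19.22
α = (k/(k−1))·(1 − sum of item variances/Var(T)) = (6/5)·(1 − 11.10/19.22) = 0.507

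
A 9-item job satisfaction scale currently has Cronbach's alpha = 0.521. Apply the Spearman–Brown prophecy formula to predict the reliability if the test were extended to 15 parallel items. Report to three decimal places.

predicted reliability = 0.644

Length factor m = 15/9 = 1.6667
α' = m·α / (1 + (m−1)·α)
   = 15/9 × 0.521 / (1 + (15/9 − 1) × 0.521)
   = 0.8683 / 1.3473 = 0.644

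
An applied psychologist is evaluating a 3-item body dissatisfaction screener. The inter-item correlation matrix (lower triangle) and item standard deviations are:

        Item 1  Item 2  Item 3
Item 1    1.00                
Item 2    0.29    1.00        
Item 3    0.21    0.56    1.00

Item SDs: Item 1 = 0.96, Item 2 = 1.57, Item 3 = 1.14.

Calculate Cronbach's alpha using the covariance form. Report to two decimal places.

α = 0.62

Σσ²ᵢ = 0.96² + 1.57² + 1.14² = 4.6861
Covariances σ_ij = r_ij · s_i · s_j:
  σ(Item 1,Item 2) = 0.29 × 0.96 × 1.57 = 0.4371
  σ(Item 1,Item 3) = 0.21 × 0.96 × 1.14 = 0.2298
  σ(Item 2,Item 3) = 0.56 × 1.57 × 1.14 = 1.0023
σ²_T = Σσ²ᵢ + 2·Σσ_ij = 4.6861 + 2 × 1.6692 = 8.0245
α = (3/2)·(1 − 4.6861/8.0245) = 0.62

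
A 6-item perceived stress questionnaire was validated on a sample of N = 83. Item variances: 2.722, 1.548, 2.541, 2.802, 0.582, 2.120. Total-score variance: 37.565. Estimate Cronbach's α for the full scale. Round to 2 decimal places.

ΣVar(i) = 2.722 + 1.548 + 2.541 + 2.802 + 0.582 + 2.120 = 12.315
α = (k/(k−1))·(1 − ΣVar(i)/σ²_T) = (6/5)·(1 − 12.315/37.565) = 0.81

Cronbach's α = 0.81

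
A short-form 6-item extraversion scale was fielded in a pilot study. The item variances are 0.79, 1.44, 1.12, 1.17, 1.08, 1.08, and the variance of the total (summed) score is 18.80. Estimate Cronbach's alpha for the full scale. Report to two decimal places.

sum of item variances = 0.79 + 1.44 + 1.12 + 1.17 + 1.08 + 1.08 = 6.68
α = (k/(k−1))·(1 − sum of item variances/σ²_T) = (6/5)·(1 − 6.68/18.80) = 0.77

α = 0.77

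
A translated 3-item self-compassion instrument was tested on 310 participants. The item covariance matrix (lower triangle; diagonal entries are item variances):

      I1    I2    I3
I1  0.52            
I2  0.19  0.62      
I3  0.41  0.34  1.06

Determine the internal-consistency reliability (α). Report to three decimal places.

sum of item variances = 0.52 + 0.62 + 1.06 = 2.20
Sum of the distinct covariances = 0.94
total variance = 2.20 + 2 × 0.94 = 4.08
α = (k/(k−1))·(1 − sum of item variances/total variance) = (3/2)·(1 − 2.20/4.08) = 0.691

α = 0.691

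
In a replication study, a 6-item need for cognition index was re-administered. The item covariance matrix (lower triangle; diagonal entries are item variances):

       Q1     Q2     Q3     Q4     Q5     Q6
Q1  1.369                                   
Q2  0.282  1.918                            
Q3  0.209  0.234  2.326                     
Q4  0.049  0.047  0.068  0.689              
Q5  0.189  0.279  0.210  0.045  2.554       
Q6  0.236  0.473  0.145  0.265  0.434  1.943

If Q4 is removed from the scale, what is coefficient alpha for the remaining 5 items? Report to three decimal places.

Remaining items: Q1, Q2, Q3, Q5, Q6 (k = 5).
ΣVar(i) = 1.369 + 1.918 + 2.326 + 2.554 + 1.943 = 10.110
Var(T) = 10.110 + 2 × 2.691 = 15.492
α (item deleted) = (5/4)·(1 − 10.110/15.492) = 0.434

coefficient alpha = 0.434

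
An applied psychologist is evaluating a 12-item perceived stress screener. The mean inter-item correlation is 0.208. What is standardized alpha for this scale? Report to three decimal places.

α = 0.759

Standardized α = k·r̄ / (1 + (k−1)·r̄) = 12 × 0.208 / (1 + 11 × 0.208)
  = 2.4960 / 3.2880 = 0.759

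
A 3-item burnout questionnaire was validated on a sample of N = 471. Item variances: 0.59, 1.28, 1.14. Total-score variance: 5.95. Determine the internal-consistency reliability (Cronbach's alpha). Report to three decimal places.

Cronbach's alpha = 0.741

sum of item variances = 0.59 + 1.28 + 1.14 = 3.01
α = (k/(k−1))·(1 − sum of item variances/σ²_T) = (3/2)·(1 − 3.01/5.95) = 0.741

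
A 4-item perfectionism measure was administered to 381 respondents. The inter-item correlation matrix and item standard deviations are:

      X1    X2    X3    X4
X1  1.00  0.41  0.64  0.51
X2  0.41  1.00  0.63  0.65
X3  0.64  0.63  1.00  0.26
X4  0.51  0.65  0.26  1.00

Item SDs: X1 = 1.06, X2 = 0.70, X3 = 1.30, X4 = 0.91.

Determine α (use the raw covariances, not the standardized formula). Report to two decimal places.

Σσ²ᵢ = 1.06² + 0.70² + 1.30² + 0.91² = 4.1317
Covariances σ_ij = r_ij · s_i · s_j:
  σ(X1,X2) = 0.41 × 1.06 × 0.70 = 0.3042
  σ(X1,X3) = 0.64 × 1.06 × 1.30 = 0.8819
  σ(X1,X4) = 0.51 × 1.06 × 0.91 = 0.4919
  σ(X2,X3) = 0.63 × 0.70 × 1.30 = 0.5733
  σ(X2,X4) = 0.65 × 0.70 × 0.91 = 0.4140
  σ(X3,X4) = 0.26 × 1.30 × 0.91 = 0.3076
σ²_T = Σσ²ᵢ + 2·Σσ_ij = 4.1317 + 2 × 2.9729 = 10.0775
α = (4/3)·(1 − 4.1317/10.0775) = 0.79

α = 0.79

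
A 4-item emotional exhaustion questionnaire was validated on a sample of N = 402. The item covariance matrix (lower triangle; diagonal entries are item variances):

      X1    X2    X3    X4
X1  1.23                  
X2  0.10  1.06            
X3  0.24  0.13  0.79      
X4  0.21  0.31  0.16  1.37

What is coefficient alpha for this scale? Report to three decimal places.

sum of item variances = 1.23 + 1.06 + 0.79 + 1.37 = 4.45
Sum of the distinct covariances = 1.15
total variance = 4.45 + 2 × 1.15 = 6.75
α = (k/(k−1))·(1 − sum of item variances/total variance) = (4/3)·(1 − 4.45/6.75) = 0.454

coefficient alpha = 0.454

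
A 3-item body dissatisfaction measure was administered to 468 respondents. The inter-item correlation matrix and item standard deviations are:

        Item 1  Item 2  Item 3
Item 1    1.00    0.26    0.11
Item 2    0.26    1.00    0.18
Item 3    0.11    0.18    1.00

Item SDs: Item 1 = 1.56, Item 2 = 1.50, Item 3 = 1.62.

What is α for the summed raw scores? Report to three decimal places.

Σσ²ᵢ = 1.56² + 1.50² + 1.62² = 7.3080
Covariances σ_ij = r_ij · s_i · s_j:
  σ(Item 1,Item 2) = 0.26 × 1.56 × 1.50 = 0.6084
  σ(Item 1,Item 3) = 0.11 × 1.56 × 1.62 = 0.2780
  σ(Item 2,Item 3) = 0.18 × 1.50 × 1.62 = 0.4374
σ²_T = Σσ²ᵢ + 2·Σσ_ij = 7.3080 + 2 × 1.3238 = 9.9556
α = (3/2)·(1 − 7.3080/9.9556) = 0.399

α = 0.399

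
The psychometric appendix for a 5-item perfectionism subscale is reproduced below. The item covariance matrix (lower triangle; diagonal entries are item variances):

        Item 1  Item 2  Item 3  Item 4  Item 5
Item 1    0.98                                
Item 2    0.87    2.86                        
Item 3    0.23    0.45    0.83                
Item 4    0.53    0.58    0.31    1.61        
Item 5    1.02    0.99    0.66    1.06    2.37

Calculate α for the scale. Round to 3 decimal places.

ΣVar(i) = 0.98 + 2.86 + 0.83 + 1.61 + 2.37 = 8.65
Sum of off-diagonal covariances = 6.70
σ²_total = 8.65 + 2 × 6.70 = 22.05
α = (k/(k−1))·(1 − ΣVar(i)/σ²_total) = (5/4)·(1 − 8.65/22.05) = 0.760

α = 0.760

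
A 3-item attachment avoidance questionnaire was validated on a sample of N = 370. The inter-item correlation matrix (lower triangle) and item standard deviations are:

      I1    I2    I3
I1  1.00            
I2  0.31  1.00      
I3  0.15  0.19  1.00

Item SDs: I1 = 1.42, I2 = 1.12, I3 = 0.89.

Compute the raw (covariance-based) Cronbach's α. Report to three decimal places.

Σσ²ᵢ = 1.42² + 1.12² + 0.89² = 4.0629
Covariances σ_ij = r_ij · s_i · s_j:
  σ(I1,I2) = 0.31 × 1.42 × 1.12 = 0.4930
  σ(I1,I3) = 0.15 × 1.42 × 0.89 = 0.1896
  σ(I2,I3) = 0.19 × 1.12 × 0.89 = 0.1894
σ²_T = Σσ²ᵢ + 2·Σσ_ij = 4.0629 + 2 × 0.8720 = 5.8069
α = (3/2)·(1 − 4.0629/5.8069) = 0.450

α = 0.450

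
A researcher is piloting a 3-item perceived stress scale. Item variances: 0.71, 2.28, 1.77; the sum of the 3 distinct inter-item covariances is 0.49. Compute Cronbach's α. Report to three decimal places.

Cronbach's α = 0.256

ΣVar(i) = 0.71 + 2.28 + 1.77 = 4.76
Sum of distinct covariances = 0.49
total variance = ΣVar(i) + 2·Σcov = 4.76 + 2 × 0.49 = 5.74
α = (3/2)·(1 − 4.76/5.74) = 0.256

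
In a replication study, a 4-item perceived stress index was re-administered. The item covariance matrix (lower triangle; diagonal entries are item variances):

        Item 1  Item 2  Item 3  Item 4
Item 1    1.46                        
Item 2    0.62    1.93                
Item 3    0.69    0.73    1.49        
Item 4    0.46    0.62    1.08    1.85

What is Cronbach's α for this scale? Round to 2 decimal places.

Cronbach's α = 0.74

Σσᵢ² = 1.46 + 1.93 + 1.49 + 1.85 = 6.73
Sum of the distinct covariances = 4.20
Var(T) = 6.73 + 2 × 4.20 = 15.13
α = (k/(k−1))·(1 − Σσᵢ²/Var(T)) = (4/3)·(1 − 6.73/15.13) = 0.74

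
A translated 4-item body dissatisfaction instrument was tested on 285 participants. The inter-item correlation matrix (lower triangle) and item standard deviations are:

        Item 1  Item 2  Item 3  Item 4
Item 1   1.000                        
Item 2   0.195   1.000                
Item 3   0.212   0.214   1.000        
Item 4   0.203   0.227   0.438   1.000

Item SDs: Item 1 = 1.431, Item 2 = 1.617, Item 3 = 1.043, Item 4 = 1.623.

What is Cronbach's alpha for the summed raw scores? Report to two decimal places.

Σσ²ᵢ = 1.431² + 1.617² + 1.043² + 1.623² = 8.3844
Covariances σ_ij = r_ij · s_i · s_j:
  σ(Item 1,Item 2) = 0.195 × 1.431 × 1.617 = 0.4512
  σ(Item 1,Item 3) = 0.212 × 1.431 × 1.043 = 0.3164
  σ(Item 1,Item 4) = 0.203 × 1.431 × 1.623 = 0.4715
  σ(Item 2,Item 3) = 0.214 × 1.617 × 1.043 = 0.3609
  σ(Item 2,Item 4) = 0.227 × 1.617 × 1.623 = 0.5957
  σ(Item 3,Item 4) = 0.438 × 1.043 × 1.623 = 0.7414
σ²_T = Σσ²ᵢ + 2·Σσ_ij = 8.3844 + 2 × 2.9371 = 14.2586
α = (4/3)·(1 − 8.3844/14.2586) = 0.55

α = 0.55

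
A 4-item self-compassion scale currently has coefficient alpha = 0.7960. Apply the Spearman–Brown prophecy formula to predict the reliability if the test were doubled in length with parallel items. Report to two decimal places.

Length factor m = 2
α' = m·α / (1 + (m−1)·α)
   = 2 × 0.7960 / (1 + (2 − 1) × 0.7960)
   = 1.5920 / 1.7960 = 0.89

predicted reliability = 0.89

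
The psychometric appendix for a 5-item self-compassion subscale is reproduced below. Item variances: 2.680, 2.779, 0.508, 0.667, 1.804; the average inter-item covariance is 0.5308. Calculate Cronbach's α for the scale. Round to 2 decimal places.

ΣVar(i) = 2.680 + 2.779 + 0.508 + 0.667 + 1.804 = 8.438
Sum of the 10 distinct covariances = 10 × 0.5308 = 5.3080
σ²_T = ΣVar(i) + 2·Σcov = 8.438 + 2 × 5.3080 = 19.0540
α = (5/4)·(1 − 8.438/19.0540) = 0.70

α = 0.70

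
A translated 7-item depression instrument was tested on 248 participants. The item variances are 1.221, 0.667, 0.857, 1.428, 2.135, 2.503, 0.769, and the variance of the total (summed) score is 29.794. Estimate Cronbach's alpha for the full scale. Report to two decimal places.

Σσ²ᵢ = 1.221 + 0.667 + 0.857 + 1.428 + 2.135 + 2.503 + 0.769 = 9.580
α = (k/(k−1))·(1 − Σσ²ᵢ/σ²_T) = (7/6)·(1 − 9.580/29.794) = 0.79

Cronbach's alpha = 0.79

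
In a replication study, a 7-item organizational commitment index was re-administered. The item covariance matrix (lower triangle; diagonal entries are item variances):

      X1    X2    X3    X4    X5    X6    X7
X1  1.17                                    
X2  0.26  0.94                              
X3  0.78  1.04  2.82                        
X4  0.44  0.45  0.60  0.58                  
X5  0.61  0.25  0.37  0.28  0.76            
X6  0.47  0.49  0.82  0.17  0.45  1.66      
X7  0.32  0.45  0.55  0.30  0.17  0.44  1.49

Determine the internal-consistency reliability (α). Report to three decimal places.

α = 0.786

sum of item variances = 1.17 + 0.94 + 2.82 + 0.58 + 0.76 + 1.66 + 1.49 = 9.42
Σ_{i<j} σ_ij = 9.71
σ²_T = 9.42 + 2 × 9.71 = 28.84
α = (k/(k−1))·(1 − sum of item variances/σ²_T) = (7/6)·(1 − 9.42/28.84) = 0.786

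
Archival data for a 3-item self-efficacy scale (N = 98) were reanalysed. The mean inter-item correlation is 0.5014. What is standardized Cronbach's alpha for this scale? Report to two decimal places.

standardized Cronbach's alpha = 0.75

Standardized α = k·r̄ / (1 + (k−1)·r̄) = 3 × 0.5014 / (1 + 2 × 0.5014)
  = 1.5042 / 2.0028 = 0.75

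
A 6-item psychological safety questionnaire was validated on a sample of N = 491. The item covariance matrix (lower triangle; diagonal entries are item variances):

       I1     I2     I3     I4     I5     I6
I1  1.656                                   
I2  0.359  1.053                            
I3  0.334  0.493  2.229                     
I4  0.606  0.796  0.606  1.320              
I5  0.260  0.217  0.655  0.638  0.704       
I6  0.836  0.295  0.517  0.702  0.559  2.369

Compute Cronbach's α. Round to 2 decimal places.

ΣVar(i) = 1.656 + 1.053 + 2.229 + 1.320 + 0.704 + 2.369 = 9.331
Sum of the distinct covariances = 7.873
Var(T) = 9.331 + 2 × 7.873 = 25.077
α = (k/(k−1))·(1 − ΣVar(i)/Var(T)) = (6/5)·(1 − 9.331/25.077) = 0.75

α = 0.75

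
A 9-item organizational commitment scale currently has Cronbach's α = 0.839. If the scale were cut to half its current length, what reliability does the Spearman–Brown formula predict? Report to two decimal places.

Length factor m = 1/2
α' = m·α / (1 − (1−m)·α)
   = 1/2 × 0.839 / (1 − (1 − 1/2) × 0.839)
   = 0.4195 / 0.5805 = 0.72

predicted reliability = 0.72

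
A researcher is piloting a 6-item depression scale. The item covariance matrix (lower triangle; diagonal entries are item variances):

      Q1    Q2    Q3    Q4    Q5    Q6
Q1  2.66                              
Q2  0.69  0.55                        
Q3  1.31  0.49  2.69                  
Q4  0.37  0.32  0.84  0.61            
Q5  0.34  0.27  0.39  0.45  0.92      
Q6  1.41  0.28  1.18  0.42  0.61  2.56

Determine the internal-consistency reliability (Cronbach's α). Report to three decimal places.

α = 0.783

ΣVar(i) = 2.66 + 0.55 + 2.69 + 0.61 + 0.92 + 2.56 = 9.99
Σ_{i<j} σ_ij = 9.37
total variance = 9.99 + 2 × 9.37 = 28.73
α = (k/(k−1))·(1 − ΣVar(i)/total variance) = (6/5)·(1 − 9.99/28.73) = 0.783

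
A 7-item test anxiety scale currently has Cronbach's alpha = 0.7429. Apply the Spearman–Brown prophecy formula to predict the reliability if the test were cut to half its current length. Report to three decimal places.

Length factor m = 1/2
α' = m·α / (1 − (1−m)·α)
   = 1/2 × 0.7429 / (1 − (1 − 1/2) × 0.7429)
   = 0.3715 / 0.6285 = 0.591

predicted reliability = 0.591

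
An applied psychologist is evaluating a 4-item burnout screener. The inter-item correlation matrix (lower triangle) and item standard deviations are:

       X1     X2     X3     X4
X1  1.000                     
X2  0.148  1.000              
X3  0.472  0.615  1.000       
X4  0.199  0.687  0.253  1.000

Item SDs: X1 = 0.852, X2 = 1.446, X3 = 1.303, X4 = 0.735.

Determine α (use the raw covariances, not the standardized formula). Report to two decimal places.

Σσ²ᵢ = 0.852² + 1.446² + 1.303² + 0.735² = 5.0549
Covariances σ_ij = r_ij · s_i · s_j:
  σ(X1,X2) = 0.148 × 0.852 × 1.446 = 0.1823
  σ(X1,X3) = 0.472 × 0.852 × 1.303 = 0.5240
  σ(X1,X4) = 0.199 × 0.852 × 0.735 = 0.1246
  σ(X2,X3) = 0.615 × 1.446 × 1.303 = 1.1587
  σ(X2,X4) = 0.687 × 1.446 × 0.735 = 0.7302
  σ(X3,X4) = 0.253 × 1.303 × 0.735 = 0.2423
σ²_T = Σσ²ᵢ + 2·Σσ_ij = 5.0549 + 2 × 2.9621 = 10.9791
α = (4/3)·(1 − 5.0549/10.9791) = 0.72

α = 0.72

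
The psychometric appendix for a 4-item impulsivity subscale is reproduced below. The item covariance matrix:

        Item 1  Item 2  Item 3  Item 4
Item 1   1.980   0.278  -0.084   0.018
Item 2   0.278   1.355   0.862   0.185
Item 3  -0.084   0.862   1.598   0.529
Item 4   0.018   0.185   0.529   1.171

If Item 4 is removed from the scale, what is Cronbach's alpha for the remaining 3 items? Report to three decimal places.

Remaining items: Item 1, Item 2, Item 3 (k = 3).
Σσ²ᵢ = 1.980 + 1.355 + 1.598 = 4.933
Var(T) = 4.933 + 2 × 1.056 = 7.045
α (item deleted) = (3/2)·(1 − 4.933/7.045) = 0.450

Cronbach's alpha = 0.450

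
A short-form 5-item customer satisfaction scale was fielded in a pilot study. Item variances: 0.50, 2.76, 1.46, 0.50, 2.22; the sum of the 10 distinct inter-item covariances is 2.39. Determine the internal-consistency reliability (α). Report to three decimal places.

Σσᵢ² = 0.50 + 2.76 + 1.46 + 0.50 + 2.22 = 7.44
Sum of distinct covariances = 2.39
total variance = Σσᵢ² + 2·Σcov = 7.44 + 2 × 2.39 = 12.22
α = (5/4)·(1 − 7.44/12.22) = 0.489

α = 0.489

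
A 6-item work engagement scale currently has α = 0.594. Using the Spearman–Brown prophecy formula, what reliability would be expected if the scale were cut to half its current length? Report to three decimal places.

Length factor m = 1/2
α' = m·α / (1 − (1−m)·α)
   = 1/2 × 0.594 / (1 − (1 − 1/2) × 0.594)
   = 0.2970 / 0.7030 = 0.422

predicted reliability = 0.422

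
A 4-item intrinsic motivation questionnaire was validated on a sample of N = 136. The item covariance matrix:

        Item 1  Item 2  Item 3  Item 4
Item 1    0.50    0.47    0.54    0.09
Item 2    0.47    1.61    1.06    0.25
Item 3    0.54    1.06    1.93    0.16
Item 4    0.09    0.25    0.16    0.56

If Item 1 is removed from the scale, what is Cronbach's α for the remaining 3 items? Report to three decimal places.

α = 0.626

Remaining items: Item 2, Item 3, Item 4 (k = 3).
ΣVar(i) = 1.61 + 1.93 + 0.56 = 4.10
total variance = 4.10 + 2 × 1.47 = 7.04
α (item deleted) = (3/2)·(1 − 4.10/7.04) = 0.626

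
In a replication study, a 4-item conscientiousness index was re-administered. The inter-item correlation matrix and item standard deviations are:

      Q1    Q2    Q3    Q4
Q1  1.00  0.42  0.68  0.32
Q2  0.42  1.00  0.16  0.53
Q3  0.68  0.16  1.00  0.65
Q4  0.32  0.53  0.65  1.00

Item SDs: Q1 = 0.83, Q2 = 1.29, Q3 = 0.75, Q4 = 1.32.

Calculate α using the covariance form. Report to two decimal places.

Σσ²ᵢ = 0.83² + 1.29² + 0.75² + 1.32² = 4.6579
Covariances σ_ij = r_ij · s_i · s_j:
  σ(Q1,Q2) = 0.42 × 0.83 × 1.29 = 0.4497
  σ(Q1,Q3) = 0.68 × 0.83 × 0.75 = 0.4233
  σ(Q1,Q4) = 0.32 × 0.83 × 1.32 = 0.3506
  σ(Q2,Q3) = 0.16 × 1.29 × 0.75 = 0.1548
  σ(Q2,Q4) = 0.53 × 1.29 × 1.32 = 0.9025
  σ(Q3,Q4) = 0.65 × 0.75 × 1.32 = 0.6435
σ²_T = Σσ²ᵢ + 2·Σσ_ij = 4.6579 + 2 × 2.9244 = 10.5067
α = (4/3)·(1 − 4.6579/10.5067) = 0.74

α = 0.74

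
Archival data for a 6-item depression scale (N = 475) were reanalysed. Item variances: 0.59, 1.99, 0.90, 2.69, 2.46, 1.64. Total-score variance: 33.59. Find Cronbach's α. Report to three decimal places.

Σσᵢ² = 0.59 + 1.99 + 0.90 + 2.69 + 2.46 + 1.64 = 10.27
α = (k/(k−1))·(1 − Σσᵢ²/σ²_total) = (6/5)·(1 − 10.27/33.59) = 0.833

α = 0.833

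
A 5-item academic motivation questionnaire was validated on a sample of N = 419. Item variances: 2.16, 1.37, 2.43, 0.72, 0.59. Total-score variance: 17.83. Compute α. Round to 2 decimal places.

α = 0.74

ΣVar(i) = 2.16 + 1.37 + 2.43 + 0.72 + 0.59 = 7.27
α = (k/(k−1))·(1 − ΣVar(i)/total variance) = (5/4)·(1 − 7.27/17.83) = 0.74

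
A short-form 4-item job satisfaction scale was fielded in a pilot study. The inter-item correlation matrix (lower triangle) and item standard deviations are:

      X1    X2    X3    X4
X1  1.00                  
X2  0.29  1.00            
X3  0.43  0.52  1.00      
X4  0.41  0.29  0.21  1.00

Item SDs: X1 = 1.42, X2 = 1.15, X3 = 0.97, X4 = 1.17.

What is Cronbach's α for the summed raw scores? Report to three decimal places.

α = 0.682

Σσ²ᵢ = 1.42² + 1.15² + 0.97² + 1.17² = 5.6487
Covariances σ_ij = r_ij · s_i · s_j:
  σ(X1,X2) = 0.29 × 1.42 × 1.15 = 0.4736
  σ(X1,X3) = 0.43 × 1.42 × 0.97 = 0.5923
  σ(X1,X4) = 0.41 × 1.42 × 1.17 = 0.6812
  σ(X2,X3) = 0.52 × 1.15 × 0.97 = 0.5801
  σ(X2,X4) = 0.29 × 1.15 × 1.17 = 0.3902
  σ(X3,X4) = 0.21 × 0.97 × 1.17 = 0.2383
σ²_T = Σσ²ᵢ + 2·Σσ_ij = 5.6487 + 2 × 2.9557 = 11.5601
α = (4/3)·(1 − 5.6487/11.5601) = 0.682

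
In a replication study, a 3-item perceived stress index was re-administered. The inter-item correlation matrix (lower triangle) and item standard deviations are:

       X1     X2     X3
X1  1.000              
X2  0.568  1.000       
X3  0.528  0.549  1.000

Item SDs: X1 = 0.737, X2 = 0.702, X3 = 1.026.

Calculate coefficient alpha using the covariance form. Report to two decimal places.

Σσ²ᵢ = 0.737² + 0.702² + 1.026² = 2.0886
Covariances σ_ij = r_ij · s_i · s_j:
  σ(X1,X2) = 0.568 × 0.737 × 0.702 = 0.2939
  σ(X1,X3) = 0.528 × 0.737 × 1.026 = 0.3993
  σ(X2,X3) = 0.549 × 0.702 × 1.026 = 0.3954
σ²_T = Σσ²ᵢ + 2·Σσ_ij = 2.0886 + 2 × 1.0886 = 4.2658
α = (3/2)·(1 − 2.0886/4.2658) = 0.77

α = 0.77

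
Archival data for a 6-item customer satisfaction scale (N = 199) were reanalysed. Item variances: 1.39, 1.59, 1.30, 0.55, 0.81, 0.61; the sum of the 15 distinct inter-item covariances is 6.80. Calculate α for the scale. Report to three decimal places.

α = 0.822

ΣVar(i) = 1.39 + 1.59 + 1.30 + 0.55 + 0.81 + 0.61 = 6.25
Sum of distinct covariances = 6.80
total variance = ΣVar(i) + 2·Σcov = 6.25 + 2 × 6.80 = 19.85
α = (6/5)·(1 − 6.25/19.85) = 0.822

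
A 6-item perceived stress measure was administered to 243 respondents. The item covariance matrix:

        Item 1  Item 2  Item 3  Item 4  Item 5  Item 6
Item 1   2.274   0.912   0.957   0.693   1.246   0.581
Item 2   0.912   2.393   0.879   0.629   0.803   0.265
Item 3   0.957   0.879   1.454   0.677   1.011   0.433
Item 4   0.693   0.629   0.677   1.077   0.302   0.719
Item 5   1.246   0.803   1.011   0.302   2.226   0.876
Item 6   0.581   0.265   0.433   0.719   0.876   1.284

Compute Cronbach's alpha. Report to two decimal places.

sum of item variances = 2.274 + 2.393 + 1.454 + 1.077 + 2.226 + 1.284 = 10.708
Sum of the distinct covariances = 10.983
σ²_total = 10.708 + 2 × 10.983 = 32.674
α = (k/(k−1))·(1 − sum of item variances/σ²_total) = (6/5)·(1 − 10.708/32.674) = 0.81

α = 0.81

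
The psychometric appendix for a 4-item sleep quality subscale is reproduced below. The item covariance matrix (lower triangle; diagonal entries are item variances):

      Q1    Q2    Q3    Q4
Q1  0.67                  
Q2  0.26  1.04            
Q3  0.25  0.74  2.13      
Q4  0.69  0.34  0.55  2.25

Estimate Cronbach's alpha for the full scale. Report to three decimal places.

ΣVar(i) = 0.67 + 1.04 + 2.13 + 2.25 = 6.09
Σ_{i<j} σ_ij = 2.83
σ²_total = 6.09 + 2 × 2.83 = 11.75
α = (k/(k−1))·(1 − ΣVar(i)/σ²_total) = (4/3)·(1 − 6.09/11.75) = 0.642

Cronbach's alpha = 0.642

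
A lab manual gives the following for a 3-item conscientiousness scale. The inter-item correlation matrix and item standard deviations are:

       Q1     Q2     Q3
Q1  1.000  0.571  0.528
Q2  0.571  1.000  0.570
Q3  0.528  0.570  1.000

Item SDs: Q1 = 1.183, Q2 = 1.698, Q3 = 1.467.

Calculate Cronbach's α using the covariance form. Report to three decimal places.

Cronbach's α = 0.780

Σσ²ᵢ = 1.183² + 1.698² + 1.467² = 6.4348
Covariances σ_ij = r_ij · s_i · s_j:
  σ(Q1,Q2) = 0.571 × 1.183 × 1.698 = 1.1470
  σ(Q1,Q3) = 0.528 × 1.183 × 1.467 = 0.9163
  σ(Q2,Q3) = 0.570 × 1.698 × 1.467 = 1.4199
σ²_T = Σσ²ᵢ + 2·Σσ_ij = 6.4348 + 2 × 3.4832 = 13.4012
α = (3/2)·(1 − 6.4348/13.4012) = 0.780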